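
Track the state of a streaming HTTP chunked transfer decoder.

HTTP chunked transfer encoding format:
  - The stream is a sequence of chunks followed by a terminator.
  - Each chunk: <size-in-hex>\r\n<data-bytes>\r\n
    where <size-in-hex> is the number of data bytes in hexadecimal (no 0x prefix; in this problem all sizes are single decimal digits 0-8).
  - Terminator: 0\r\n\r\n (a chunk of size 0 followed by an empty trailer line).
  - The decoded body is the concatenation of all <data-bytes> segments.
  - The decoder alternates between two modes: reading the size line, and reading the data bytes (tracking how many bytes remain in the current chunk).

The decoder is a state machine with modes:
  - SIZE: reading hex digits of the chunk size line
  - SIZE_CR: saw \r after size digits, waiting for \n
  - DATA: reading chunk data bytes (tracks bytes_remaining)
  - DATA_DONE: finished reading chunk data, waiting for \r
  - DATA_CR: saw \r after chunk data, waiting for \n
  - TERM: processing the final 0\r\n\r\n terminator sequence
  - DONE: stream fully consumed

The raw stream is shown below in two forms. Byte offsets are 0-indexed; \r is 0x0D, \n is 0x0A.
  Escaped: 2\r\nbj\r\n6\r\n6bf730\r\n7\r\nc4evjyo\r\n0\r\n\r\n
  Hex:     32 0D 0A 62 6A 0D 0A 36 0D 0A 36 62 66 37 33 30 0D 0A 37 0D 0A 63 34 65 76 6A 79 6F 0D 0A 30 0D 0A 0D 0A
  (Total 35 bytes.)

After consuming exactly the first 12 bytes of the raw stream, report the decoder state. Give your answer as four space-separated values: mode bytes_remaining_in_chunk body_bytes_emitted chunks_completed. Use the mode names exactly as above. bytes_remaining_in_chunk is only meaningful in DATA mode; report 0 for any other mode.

Answer: DATA 4 4 1

Derivation:
Byte 0 = '2': mode=SIZE remaining=0 emitted=0 chunks_done=0
Byte 1 = 0x0D: mode=SIZE_CR remaining=0 emitted=0 chunks_done=0
Byte 2 = 0x0A: mode=DATA remaining=2 emitted=0 chunks_done=0
Byte 3 = 'b': mode=DATA remaining=1 emitted=1 chunks_done=0
Byte 4 = 'j': mode=DATA_DONE remaining=0 emitted=2 chunks_done=0
Byte 5 = 0x0D: mode=DATA_CR remaining=0 emitted=2 chunks_done=0
Byte 6 = 0x0A: mode=SIZE remaining=0 emitted=2 chunks_done=1
Byte 7 = '6': mode=SIZE remaining=0 emitted=2 chunks_done=1
Byte 8 = 0x0D: mode=SIZE_CR remaining=0 emitted=2 chunks_done=1
Byte 9 = 0x0A: mode=DATA remaining=6 emitted=2 chunks_done=1
Byte 10 = '6': mode=DATA remaining=5 emitted=3 chunks_done=1
Byte 11 = 'b': mode=DATA remaining=4 emitted=4 chunks_done=1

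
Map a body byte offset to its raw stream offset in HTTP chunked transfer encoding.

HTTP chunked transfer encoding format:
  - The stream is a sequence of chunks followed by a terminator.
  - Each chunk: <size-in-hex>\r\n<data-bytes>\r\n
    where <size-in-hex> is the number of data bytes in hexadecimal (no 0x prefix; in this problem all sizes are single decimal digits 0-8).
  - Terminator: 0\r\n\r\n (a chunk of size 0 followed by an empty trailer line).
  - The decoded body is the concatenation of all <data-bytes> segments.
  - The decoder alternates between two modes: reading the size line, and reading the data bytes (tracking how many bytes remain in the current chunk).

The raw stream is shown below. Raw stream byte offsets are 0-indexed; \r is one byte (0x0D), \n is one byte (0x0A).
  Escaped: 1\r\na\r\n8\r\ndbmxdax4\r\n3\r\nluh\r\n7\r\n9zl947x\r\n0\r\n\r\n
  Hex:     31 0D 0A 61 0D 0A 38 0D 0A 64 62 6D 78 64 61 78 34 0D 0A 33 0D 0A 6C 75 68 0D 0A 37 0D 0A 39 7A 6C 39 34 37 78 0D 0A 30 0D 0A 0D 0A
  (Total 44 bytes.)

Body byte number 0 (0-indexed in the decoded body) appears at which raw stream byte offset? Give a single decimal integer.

Chunk 1: stream[0..1]='1' size=0x1=1, data at stream[3..4]='a' -> body[0..1], body so far='a'
Chunk 2: stream[6..7]='8' size=0x8=8, data at stream[9..17]='dbmxdax4' -> body[1..9], body so far='adbmxdax4'
Chunk 3: stream[19..20]='3' size=0x3=3, data at stream[22..25]='luh' -> body[9..12], body so far='adbmxdax4luh'
Chunk 4: stream[27..28]='7' size=0x7=7, data at stream[30..37]='9zl947x' -> body[12..19], body so far='adbmxdax4luh9zl947x'
Chunk 5: stream[39..40]='0' size=0 (terminator). Final body='adbmxdax4luh9zl947x' (19 bytes)
Body byte 0 at stream offset 3

Answer: 3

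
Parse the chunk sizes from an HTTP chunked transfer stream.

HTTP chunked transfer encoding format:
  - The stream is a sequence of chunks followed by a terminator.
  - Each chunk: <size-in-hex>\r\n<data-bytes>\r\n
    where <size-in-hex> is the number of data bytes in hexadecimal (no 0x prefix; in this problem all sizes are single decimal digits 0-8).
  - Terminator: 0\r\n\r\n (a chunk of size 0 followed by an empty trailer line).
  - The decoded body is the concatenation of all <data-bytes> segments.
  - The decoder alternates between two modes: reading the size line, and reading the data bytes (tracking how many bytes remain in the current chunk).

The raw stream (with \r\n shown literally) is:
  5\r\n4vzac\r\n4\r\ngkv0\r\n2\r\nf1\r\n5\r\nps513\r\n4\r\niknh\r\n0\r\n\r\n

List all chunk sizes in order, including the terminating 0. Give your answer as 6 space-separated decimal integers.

Chunk 1: stream[0..1]='5' size=0x5=5, data at stream[3..8]='4vzac' -> body[0..5], body so far='4vzac'
Chunk 2: stream[10..11]='4' size=0x4=4, data at stream[13..17]='gkv0' -> body[5..9], body so far='4vzacgkv0'
Chunk 3: stream[19..20]='2' size=0x2=2, data at stream[22..24]='f1' -> body[9..11], body so far='4vzacgkv0f1'
Chunk 4: stream[26..27]='5' size=0x5=5, data at stream[29..34]='ps513' -> body[11..16], body so far='4vzacgkv0f1ps513'
Chunk 5: stream[36..37]='4' size=0x4=4, data at stream[39..43]='iknh' -> body[16..20], body so far='4vzacgkv0f1ps513iknh'
Chunk 6: stream[45..46]='0' size=0 (terminator). Final body='4vzacgkv0f1ps513iknh' (20 bytes)

Answer: 5 4 2 5 4 0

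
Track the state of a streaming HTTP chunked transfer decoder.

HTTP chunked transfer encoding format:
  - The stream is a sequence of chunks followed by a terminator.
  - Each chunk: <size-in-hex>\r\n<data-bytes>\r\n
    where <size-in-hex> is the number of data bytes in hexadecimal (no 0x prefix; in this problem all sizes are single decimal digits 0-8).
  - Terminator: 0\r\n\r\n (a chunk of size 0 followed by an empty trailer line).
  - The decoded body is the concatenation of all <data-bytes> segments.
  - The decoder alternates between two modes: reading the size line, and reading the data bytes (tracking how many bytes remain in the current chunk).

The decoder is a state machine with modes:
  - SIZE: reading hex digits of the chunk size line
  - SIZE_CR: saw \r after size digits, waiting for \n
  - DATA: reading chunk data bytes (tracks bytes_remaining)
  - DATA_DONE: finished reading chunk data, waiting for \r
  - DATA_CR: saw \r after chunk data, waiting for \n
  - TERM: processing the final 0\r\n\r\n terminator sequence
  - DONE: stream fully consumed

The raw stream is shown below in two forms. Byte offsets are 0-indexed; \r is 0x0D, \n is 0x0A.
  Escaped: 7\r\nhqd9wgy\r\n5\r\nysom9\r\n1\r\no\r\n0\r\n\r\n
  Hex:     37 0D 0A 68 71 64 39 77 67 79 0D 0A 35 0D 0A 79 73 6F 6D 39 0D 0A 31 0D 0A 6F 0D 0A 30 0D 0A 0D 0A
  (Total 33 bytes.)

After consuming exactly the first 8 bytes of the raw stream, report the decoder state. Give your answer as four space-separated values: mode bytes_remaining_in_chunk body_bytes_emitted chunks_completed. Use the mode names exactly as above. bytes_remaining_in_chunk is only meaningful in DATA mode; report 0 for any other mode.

Byte 0 = '7': mode=SIZE remaining=0 emitted=0 chunks_done=0
Byte 1 = 0x0D: mode=SIZE_CR remaining=0 emitted=0 chunks_done=0
Byte 2 = 0x0A: mode=DATA remaining=7 emitted=0 chunks_done=0
Byte 3 = 'h': mode=DATA remaining=6 emitted=1 chunks_done=0
Byte 4 = 'q': mode=DATA remaining=5 emitted=2 chunks_done=0
Byte 5 = 'd': mode=DATA remaining=4 emitted=3 chunks_done=0
Byte 6 = '9': mode=DATA remaining=3 emitted=4 chunks_done=0
Byte 7 = 'w': mode=DATA remaining=2 emitted=5 chunks_done=0

Answer: DATA 2 5 0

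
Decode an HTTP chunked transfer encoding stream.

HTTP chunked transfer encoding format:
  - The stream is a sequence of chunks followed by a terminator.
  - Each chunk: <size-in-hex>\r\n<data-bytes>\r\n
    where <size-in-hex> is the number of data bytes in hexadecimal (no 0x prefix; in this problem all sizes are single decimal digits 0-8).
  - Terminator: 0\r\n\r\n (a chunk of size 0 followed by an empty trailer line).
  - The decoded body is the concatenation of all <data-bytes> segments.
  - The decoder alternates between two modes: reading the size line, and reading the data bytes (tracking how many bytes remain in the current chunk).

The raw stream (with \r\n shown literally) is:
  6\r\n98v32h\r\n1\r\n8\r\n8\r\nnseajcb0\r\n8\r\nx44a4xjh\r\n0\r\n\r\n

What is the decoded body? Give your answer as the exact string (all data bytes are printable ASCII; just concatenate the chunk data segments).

Chunk 1: stream[0..1]='6' size=0x6=6, data at stream[3..9]='98v32h' -> body[0..6], body so far='98v32h'
Chunk 2: stream[11..12]='1' size=0x1=1, data at stream[14..15]='8' -> body[6..7], body so far='98v32h8'
Chunk 3: stream[17..18]='8' size=0x8=8, data at stream[20..28]='nseajcb0' -> body[7..15], body so far='98v32h8nseajcb0'
Chunk 4: stream[30..31]='8' size=0x8=8, data at stream[33..41]='x44a4xjh' -> body[15..23], body so far='98v32h8nseajcb0x44a4xjh'
Chunk 5: stream[43..44]='0' size=0 (terminator). Final body='98v32h8nseajcb0x44a4xjh' (23 bytes)

Answer: 98v32h8nseajcb0x44a4xjh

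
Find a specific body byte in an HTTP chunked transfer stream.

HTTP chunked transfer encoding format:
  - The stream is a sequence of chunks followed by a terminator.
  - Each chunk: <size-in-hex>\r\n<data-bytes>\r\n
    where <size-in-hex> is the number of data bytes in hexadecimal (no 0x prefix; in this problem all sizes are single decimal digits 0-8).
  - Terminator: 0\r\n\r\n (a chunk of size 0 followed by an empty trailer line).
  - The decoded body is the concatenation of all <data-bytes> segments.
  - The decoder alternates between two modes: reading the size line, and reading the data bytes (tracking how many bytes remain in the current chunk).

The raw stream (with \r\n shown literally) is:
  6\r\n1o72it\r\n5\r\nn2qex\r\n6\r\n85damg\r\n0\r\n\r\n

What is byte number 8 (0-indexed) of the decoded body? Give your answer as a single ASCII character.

Answer: q

Derivation:
Chunk 1: stream[0..1]='6' size=0x6=6, data at stream[3..9]='1o72it' -> body[0..6], body so far='1o72it'
Chunk 2: stream[11..12]='5' size=0x5=5, data at stream[14..19]='n2qex' -> body[6..11], body so far='1o72itn2qex'
Chunk 3: stream[21..22]='6' size=0x6=6, data at stream[24..30]='85damg' -> body[11..17], body so far='1o72itn2qex85damg'
Chunk 4: stream[32..33]='0' size=0 (terminator). Final body='1o72itn2qex85damg' (17 bytes)
Body byte 8 = 'q'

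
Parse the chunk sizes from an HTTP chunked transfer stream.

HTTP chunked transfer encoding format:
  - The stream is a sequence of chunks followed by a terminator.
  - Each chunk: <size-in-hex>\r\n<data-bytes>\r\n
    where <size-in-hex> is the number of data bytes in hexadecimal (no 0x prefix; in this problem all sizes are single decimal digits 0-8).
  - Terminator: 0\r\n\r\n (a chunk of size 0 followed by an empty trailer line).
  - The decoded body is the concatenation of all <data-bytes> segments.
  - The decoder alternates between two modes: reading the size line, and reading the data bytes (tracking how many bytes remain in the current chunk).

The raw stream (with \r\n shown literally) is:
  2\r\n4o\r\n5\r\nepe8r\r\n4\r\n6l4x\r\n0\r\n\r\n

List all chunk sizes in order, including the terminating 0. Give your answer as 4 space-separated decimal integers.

Answer: 2 5 4 0

Derivation:
Chunk 1: stream[0..1]='2' size=0x2=2, data at stream[3..5]='4o' -> body[0..2], body so far='4o'
Chunk 2: stream[7..8]='5' size=0x5=5, data at stream[10..15]='epe8r' -> body[2..7], body so far='4oepe8r'
Chunk 3: stream[17..18]='4' size=0x4=4, data at stream[20..24]='6l4x' -> body[7..11], body so far='4oepe8r6l4x'
Chunk 4: stream[26..27]='0' size=0 (terminator). Final body='4oepe8r6l4x' (11 bytes)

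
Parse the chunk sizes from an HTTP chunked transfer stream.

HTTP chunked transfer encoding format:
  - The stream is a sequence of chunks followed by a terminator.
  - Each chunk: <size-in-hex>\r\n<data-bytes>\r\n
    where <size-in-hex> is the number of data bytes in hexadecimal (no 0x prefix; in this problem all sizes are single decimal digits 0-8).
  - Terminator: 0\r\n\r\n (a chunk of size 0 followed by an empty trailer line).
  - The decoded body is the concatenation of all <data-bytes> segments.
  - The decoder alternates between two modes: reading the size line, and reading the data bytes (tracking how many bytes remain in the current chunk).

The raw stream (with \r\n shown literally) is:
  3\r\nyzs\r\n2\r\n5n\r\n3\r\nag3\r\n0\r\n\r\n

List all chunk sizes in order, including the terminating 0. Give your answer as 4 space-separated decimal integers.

Answer: 3 2 3 0

Derivation:
Chunk 1: stream[0..1]='3' size=0x3=3, data at stream[3..6]='yzs' -> body[0..3], body so far='yzs'
Chunk 2: stream[8..9]='2' size=0x2=2, data at stream[11..13]='5n' -> body[3..5], body so far='yzs5n'
Chunk 3: stream[15..16]='3' size=0x3=3, data at stream[18..21]='ag3' -> body[5..8], body so far='yzs5nag3'
Chunk 4: stream[23..24]='0' size=0 (terminator). Final body='yzs5nag3' (8 bytes)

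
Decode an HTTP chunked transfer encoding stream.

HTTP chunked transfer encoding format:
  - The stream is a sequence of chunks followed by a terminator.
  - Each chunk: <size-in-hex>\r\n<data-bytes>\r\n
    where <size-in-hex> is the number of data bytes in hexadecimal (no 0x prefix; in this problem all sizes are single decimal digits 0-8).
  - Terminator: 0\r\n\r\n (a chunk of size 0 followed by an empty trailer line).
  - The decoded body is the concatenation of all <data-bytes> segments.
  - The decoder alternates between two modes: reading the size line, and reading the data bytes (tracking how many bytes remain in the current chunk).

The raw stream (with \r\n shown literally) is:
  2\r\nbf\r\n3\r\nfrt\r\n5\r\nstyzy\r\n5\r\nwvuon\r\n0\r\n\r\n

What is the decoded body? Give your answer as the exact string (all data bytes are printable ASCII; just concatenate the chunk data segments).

Chunk 1: stream[0..1]='2' size=0x2=2, data at stream[3..5]='bf' -> body[0..2], body so far='bf'
Chunk 2: stream[7..8]='3' size=0x3=3, data at stream[10..13]='frt' -> body[2..5], body so far='bffrt'
Chunk 3: stream[15..16]='5' size=0x5=5, data at stream[18..23]='styzy' -> body[5..10], body so far='bffrtstyzy'
Chunk 4: stream[25..26]='5' size=0x5=5, data at stream[28..33]='wvuon' -> body[10..15], body so far='bffrtstyzywvuon'
Chunk 5: stream[35..36]='0' size=0 (terminator). Final body='bffrtstyzywvuon' (15 bytes)

Answer: bffrtstyzywvuon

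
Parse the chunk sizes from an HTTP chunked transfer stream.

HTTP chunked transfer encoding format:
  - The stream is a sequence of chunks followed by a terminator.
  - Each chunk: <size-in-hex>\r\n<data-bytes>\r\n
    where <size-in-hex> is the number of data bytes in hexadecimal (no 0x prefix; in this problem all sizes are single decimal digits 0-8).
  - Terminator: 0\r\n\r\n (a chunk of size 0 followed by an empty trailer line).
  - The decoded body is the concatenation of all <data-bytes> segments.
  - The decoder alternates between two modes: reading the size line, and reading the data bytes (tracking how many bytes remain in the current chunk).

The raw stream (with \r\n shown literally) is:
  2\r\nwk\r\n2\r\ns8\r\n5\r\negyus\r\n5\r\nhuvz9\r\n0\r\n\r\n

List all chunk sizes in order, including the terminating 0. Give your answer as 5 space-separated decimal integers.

Answer: 2 2 5 5 0

Derivation:
Chunk 1: stream[0..1]='2' size=0x2=2, data at stream[3..5]='wk' -> body[0..2], body so far='wk'
Chunk 2: stream[7..8]='2' size=0x2=2, data at stream[10..12]='s8' -> body[2..4], body so far='wks8'
Chunk 3: stream[14..15]='5' size=0x5=5, data at stream[17..22]='egyus' -> body[4..9], body so far='wks8egyus'
Chunk 4: stream[24..25]='5' size=0x5=5, data at stream[27..32]='huvz9' -> body[9..14], body so far='wks8egyushuvz9'
Chunk 5: stream[34..35]='0' size=0 (terminator). Final body='wks8egyushuvz9' (14 bytes)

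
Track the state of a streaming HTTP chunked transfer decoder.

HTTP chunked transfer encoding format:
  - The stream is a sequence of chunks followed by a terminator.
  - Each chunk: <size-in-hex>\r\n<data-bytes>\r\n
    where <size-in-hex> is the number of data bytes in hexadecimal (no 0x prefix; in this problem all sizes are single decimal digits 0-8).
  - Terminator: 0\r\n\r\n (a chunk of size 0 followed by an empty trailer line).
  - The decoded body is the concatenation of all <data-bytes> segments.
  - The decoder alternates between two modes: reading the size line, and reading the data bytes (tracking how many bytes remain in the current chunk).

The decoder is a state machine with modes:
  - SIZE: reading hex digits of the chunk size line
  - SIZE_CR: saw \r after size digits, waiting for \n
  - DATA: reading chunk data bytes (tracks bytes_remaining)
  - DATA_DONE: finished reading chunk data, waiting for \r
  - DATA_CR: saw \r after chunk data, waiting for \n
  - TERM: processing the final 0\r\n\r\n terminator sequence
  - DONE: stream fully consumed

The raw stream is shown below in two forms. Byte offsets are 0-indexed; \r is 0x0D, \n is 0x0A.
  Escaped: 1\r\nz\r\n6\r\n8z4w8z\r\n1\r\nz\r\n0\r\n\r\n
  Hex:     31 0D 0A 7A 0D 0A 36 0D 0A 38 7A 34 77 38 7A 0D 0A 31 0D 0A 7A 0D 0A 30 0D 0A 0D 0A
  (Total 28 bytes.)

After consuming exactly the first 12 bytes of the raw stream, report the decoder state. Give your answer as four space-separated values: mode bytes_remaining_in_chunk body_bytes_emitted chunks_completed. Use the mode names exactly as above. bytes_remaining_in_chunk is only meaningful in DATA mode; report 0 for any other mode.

Byte 0 = '1': mode=SIZE remaining=0 emitted=0 chunks_done=0
Byte 1 = 0x0D: mode=SIZE_CR remaining=0 emitted=0 chunks_done=0
Byte 2 = 0x0A: mode=DATA remaining=1 emitted=0 chunks_done=0
Byte 3 = 'z': mode=DATA_DONE remaining=0 emitted=1 chunks_done=0
Byte 4 = 0x0D: mode=DATA_CR remaining=0 emitted=1 chunks_done=0
Byte 5 = 0x0A: mode=SIZE remaining=0 emitted=1 chunks_done=1
Byte 6 = '6': mode=SIZE remaining=0 emitted=1 chunks_done=1
Byte 7 = 0x0D: mode=SIZE_CR remaining=0 emitted=1 chunks_done=1
Byte 8 = 0x0A: mode=DATA remaining=6 emitted=1 chunks_done=1
Byte 9 = '8': mode=DATA remaining=5 emitted=2 chunks_done=1
Byte 10 = 'z': mode=DATA remaining=4 emitted=3 chunks_done=1
Byte 11 = '4': mode=DATA remaining=3 emitted=4 chunks_done=1

Answer: DATA 3 4 1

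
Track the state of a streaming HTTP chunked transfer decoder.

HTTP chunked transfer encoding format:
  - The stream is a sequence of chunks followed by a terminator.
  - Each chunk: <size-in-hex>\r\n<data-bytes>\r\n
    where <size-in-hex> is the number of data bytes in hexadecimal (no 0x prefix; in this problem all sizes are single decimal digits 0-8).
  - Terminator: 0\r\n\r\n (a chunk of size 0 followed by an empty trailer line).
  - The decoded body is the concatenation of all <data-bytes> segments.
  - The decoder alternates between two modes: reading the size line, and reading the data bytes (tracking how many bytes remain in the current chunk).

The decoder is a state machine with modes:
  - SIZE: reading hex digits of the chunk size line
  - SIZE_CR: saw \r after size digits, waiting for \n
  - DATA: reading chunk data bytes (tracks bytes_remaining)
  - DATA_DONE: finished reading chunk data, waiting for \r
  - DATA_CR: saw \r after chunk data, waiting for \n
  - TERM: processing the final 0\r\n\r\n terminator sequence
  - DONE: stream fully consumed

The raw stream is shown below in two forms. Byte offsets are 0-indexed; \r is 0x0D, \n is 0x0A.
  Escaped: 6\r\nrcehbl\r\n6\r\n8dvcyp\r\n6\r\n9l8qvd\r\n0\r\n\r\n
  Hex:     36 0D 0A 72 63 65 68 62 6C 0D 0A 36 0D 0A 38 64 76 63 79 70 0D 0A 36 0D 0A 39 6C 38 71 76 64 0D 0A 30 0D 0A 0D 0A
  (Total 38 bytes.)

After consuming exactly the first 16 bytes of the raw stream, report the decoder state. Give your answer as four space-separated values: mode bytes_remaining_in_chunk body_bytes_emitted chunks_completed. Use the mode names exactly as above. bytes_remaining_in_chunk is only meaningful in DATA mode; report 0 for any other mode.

Answer: DATA 4 8 1

Derivation:
Byte 0 = '6': mode=SIZE remaining=0 emitted=0 chunks_done=0
Byte 1 = 0x0D: mode=SIZE_CR remaining=0 emitted=0 chunks_done=0
Byte 2 = 0x0A: mode=DATA remaining=6 emitted=0 chunks_done=0
Byte 3 = 'r': mode=DATA remaining=5 emitted=1 chunks_done=0
Byte 4 = 'c': mode=DATA remaining=4 emitted=2 chunks_done=0
Byte 5 = 'e': mode=DATA remaining=3 emitted=3 chunks_done=0
Byte 6 = 'h': mode=DATA remaining=2 emitted=4 chunks_done=0
Byte 7 = 'b': mode=DATA remaining=1 emitted=5 chunks_done=0
Byte 8 = 'l': mode=DATA_DONE remaining=0 emitted=6 chunks_done=0
Byte 9 = 0x0D: mode=DATA_CR remaining=0 emitted=6 chunks_done=0
Byte 10 = 0x0A: mode=SIZE remaining=0 emitted=6 chunks_done=1
Byte 11 = '6': mode=SIZE remaining=0 emitted=6 chunks_done=1
Byte 12 = 0x0D: mode=SIZE_CR remaining=0 emitted=6 chunks_done=1
Byte 13 = 0x0A: mode=DATA remaining=6 emitted=6 chunks_done=1
Byte 14 = '8': mode=DATA remaining=5 emitted=7 chunks_done=1
Byte 15 = 'd': mode=DATA remaining=4 emitted=8 chunks_done=1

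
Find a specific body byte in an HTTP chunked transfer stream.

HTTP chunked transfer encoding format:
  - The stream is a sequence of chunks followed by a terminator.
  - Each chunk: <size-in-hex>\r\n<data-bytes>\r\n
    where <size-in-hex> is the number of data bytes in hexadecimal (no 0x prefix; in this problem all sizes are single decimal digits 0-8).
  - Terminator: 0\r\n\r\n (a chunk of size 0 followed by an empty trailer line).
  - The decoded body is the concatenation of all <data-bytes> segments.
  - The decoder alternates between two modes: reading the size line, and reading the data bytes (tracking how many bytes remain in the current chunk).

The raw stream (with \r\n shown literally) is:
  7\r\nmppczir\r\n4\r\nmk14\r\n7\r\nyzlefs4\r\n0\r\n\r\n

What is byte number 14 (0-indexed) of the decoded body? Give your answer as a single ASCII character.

Answer: e

Derivation:
Chunk 1: stream[0..1]='7' size=0x7=7, data at stream[3..10]='mppczir' -> body[0..7], body so far='mppczir'
Chunk 2: stream[12..13]='4' size=0x4=4, data at stream[15..19]='mk14' -> body[7..11], body so far='mppczirmk14'
Chunk 3: stream[21..22]='7' size=0x7=7, data at stream[24..31]='yzlefs4' -> body[11..18], body so far='mppczirmk14yzlefs4'
Chunk 4: stream[33..34]='0' size=0 (terminator). Final body='mppczirmk14yzlefs4' (18 bytes)
Body byte 14 = 'e'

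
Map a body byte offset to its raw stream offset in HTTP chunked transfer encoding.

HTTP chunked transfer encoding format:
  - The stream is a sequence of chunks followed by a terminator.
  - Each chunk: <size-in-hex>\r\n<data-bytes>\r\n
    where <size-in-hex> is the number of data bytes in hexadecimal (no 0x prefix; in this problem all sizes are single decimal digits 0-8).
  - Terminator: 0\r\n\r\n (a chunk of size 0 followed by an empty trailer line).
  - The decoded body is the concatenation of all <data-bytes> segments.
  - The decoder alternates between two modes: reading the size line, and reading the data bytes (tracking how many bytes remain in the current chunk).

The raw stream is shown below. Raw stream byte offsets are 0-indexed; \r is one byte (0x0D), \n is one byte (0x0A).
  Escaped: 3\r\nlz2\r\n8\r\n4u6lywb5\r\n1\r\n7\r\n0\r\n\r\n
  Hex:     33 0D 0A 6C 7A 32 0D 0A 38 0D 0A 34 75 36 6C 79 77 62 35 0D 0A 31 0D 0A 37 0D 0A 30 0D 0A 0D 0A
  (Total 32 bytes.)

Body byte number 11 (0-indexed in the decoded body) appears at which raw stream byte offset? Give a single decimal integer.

Answer: 24

Derivation:
Chunk 1: stream[0..1]='3' size=0x3=3, data at stream[3..6]='lz2' -> body[0..3], body so far='lz2'
Chunk 2: stream[8..9]='8' size=0x8=8, data at stream[11..19]='4u6lywb5' -> body[3..11], body so far='lz24u6lywb5'
Chunk 3: stream[21..22]='1' size=0x1=1, data at stream[24..25]='7' -> body[11..12], body so far='lz24u6lywb57'
Chunk 4: stream[27..28]='0' size=0 (terminator). Final body='lz24u6lywb57' (12 bytes)
Body byte 11 at stream offset 24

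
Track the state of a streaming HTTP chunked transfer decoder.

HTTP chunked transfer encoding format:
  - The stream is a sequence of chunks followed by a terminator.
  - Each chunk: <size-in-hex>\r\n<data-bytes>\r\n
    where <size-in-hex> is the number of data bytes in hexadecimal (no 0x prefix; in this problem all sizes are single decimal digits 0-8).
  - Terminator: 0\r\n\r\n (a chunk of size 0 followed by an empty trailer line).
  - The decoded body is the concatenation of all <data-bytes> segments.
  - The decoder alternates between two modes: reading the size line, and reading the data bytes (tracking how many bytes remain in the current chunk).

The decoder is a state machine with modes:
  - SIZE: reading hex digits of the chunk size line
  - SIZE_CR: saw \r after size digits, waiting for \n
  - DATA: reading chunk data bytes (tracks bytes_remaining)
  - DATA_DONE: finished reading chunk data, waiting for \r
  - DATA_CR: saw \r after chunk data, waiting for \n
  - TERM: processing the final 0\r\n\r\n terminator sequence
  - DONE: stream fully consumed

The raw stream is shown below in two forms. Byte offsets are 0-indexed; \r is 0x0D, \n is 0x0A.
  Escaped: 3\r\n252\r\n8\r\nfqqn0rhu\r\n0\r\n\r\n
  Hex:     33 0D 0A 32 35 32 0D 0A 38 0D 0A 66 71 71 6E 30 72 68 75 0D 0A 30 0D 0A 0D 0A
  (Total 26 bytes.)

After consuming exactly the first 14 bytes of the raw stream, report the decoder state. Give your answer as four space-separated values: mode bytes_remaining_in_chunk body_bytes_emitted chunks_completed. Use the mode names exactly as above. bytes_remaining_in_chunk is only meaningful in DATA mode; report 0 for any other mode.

Byte 0 = '3': mode=SIZE remaining=0 emitted=0 chunks_done=0
Byte 1 = 0x0D: mode=SIZE_CR remaining=0 emitted=0 chunks_done=0
Byte 2 = 0x0A: mode=DATA remaining=3 emitted=0 chunks_done=0
Byte 3 = '2': mode=DATA remaining=2 emitted=1 chunks_done=0
Byte 4 = '5': mode=DATA remaining=1 emitted=2 chunks_done=0
Byte 5 = '2': mode=DATA_DONE remaining=0 emitted=3 chunks_done=0
Byte 6 = 0x0D: mode=DATA_CR remaining=0 emitted=3 chunks_done=0
Byte 7 = 0x0A: mode=SIZE remaining=0 emitted=3 chunks_done=1
Byte 8 = '8': mode=SIZE remaining=0 emitted=3 chunks_done=1
Byte 9 = 0x0D: mode=SIZE_CR remaining=0 emitted=3 chunks_done=1
Byte 10 = 0x0A: mode=DATA remaining=8 emitted=3 chunks_done=1
Byte 11 = 'f': mode=DATA remaining=7 emitted=4 chunks_done=1
Byte 12 = 'q': mode=DATA remaining=6 emitted=5 chunks_done=1
Byte 13 = 'q': mode=DATA remaining=5 emitted=6 chunks_done=1

Answer: DATA 5 6 1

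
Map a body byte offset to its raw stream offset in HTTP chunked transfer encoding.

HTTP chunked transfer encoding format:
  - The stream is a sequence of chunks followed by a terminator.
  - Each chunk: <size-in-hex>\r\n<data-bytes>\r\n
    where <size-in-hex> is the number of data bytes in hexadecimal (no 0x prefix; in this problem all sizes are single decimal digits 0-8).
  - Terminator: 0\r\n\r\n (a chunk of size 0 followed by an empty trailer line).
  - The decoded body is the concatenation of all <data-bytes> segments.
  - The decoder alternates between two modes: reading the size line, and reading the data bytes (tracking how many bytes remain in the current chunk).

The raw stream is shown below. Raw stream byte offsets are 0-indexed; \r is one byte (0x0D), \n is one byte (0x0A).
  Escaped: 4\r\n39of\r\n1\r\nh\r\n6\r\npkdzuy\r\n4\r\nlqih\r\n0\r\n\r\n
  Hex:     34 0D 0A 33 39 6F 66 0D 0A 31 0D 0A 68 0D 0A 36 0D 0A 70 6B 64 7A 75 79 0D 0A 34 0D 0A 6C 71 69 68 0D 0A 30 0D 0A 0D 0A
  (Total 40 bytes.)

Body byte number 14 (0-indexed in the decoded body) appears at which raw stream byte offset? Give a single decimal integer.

Answer: 32

Derivation:
Chunk 1: stream[0..1]='4' size=0x4=4, data at stream[3..7]='39of' -> body[0..4], body so far='39of'
Chunk 2: stream[9..10]='1' size=0x1=1, data at stream[12..13]='h' -> body[4..5], body so far='39ofh'
Chunk 3: stream[15..16]='6' size=0x6=6, data at stream[18..24]='pkdzuy' -> body[5..11], body so far='39ofhpkdzuy'
Chunk 4: stream[26..27]='4' size=0x4=4, data at stream[29..33]='lqih' -> body[11..15], body so far='39ofhpkdzuylqih'
Chunk 5: stream[35..36]='0' size=0 (terminator). Final body='39ofhpkdzuylqih' (15 bytes)
Body byte 14 at stream offset 32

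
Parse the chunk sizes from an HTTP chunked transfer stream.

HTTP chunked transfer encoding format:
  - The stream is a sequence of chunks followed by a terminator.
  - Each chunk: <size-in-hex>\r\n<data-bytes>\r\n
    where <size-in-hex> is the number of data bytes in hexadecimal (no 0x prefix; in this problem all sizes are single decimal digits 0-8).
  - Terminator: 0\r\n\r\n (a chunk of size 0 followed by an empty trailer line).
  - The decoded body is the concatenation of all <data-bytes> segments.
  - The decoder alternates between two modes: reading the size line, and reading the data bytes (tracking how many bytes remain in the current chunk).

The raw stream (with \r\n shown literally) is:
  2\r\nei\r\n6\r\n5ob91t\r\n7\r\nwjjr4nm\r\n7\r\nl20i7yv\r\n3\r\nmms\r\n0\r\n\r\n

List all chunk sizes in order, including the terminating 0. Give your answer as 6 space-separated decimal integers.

Chunk 1: stream[0..1]='2' size=0x2=2, data at stream[3..5]='ei' -> body[0..2], body so far='ei'
Chunk 2: stream[7..8]='6' size=0x6=6, data at stream[10..16]='5ob91t' -> body[2..8], body so far='ei5ob91t'
Chunk 3: stream[18..19]='7' size=0x7=7, data at stream[21..28]='wjjr4nm' -> body[8..15], body so far='ei5ob91twjjr4nm'
Chunk 4: stream[30..31]='7' size=0x7=7, data at stream[33..40]='l20i7yv' -> body[15..22], body so far='ei5ob91twjjr4nml20i7yv'
Chunk 5: stream[42..43]='3' size=0x3=3, data at stream[45..48]='mms' -> body[22..25], body so far='ei5ob91twjjr4nml20i7yvmms'
Chunk 6: stream[50..51]='0' size=0 (terminator). Final body='ei5ob91twjjr4nml20i7yvmms' (25 bytes)

Answer: 2 6 7 7 3 0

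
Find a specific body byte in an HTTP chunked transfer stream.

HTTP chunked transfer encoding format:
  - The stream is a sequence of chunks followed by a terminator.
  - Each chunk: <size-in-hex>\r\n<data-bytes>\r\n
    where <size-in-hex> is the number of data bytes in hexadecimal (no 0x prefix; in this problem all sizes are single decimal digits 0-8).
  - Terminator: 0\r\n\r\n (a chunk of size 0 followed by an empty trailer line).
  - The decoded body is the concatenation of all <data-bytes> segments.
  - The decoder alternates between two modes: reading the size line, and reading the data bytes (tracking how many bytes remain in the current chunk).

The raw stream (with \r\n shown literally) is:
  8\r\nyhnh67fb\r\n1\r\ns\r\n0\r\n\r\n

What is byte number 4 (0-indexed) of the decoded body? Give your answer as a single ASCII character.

Answer: 6

Derivation:
Chunk 1: stream[0..1]='8' size=0x8=8, data at stream[3..11]='yhnh67fb' -> body[0..8], body so far='yhnh67fb'
Chunk 2: stream[13..14]='1' size=0x1=1, data at stream[16..17]='s' -> body[8..9], body so far='yhnh67fbs'
Chunk 3: stream[19..20]='0' size=0 (terminator). Final body='yhnh67fbs' (9 bytes)
Body byte 4 = '6'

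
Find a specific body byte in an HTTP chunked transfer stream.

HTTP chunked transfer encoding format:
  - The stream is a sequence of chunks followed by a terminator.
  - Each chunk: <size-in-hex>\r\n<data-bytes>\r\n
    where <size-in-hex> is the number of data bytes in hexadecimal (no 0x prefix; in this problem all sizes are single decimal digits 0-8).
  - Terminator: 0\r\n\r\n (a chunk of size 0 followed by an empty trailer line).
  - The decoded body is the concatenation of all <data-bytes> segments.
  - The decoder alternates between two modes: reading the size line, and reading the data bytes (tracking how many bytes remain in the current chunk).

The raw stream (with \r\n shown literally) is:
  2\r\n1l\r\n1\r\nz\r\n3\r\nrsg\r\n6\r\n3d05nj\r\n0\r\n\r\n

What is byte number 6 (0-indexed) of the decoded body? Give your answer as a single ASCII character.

Chunk 1: stream[0..1]='2' size=0x2=2, data at stream[3..5]='1l' -> body[0..2], body so far='1l'
Chunk 2: stream[7..8]='1' size=0x1=1, data at stream[10..11]='z' -> body[2..3], body so far='1lz'
Chunk 3: stream[13..14]='3' size=0x3=3, data at stream[16..19]='rsg' -> body[3..6], body so far='1lzrsg'
Chunk 4: stream[21..22]='6' size=0x6=6, data at stream[24..30]='3d05nj' -> body[6..12], body so far='1lzrsg3d05nj'
Chunk 5: stream[32..33]='0' size=0 (terminator). Final body='1lzrsg3d05nj' (12 bytes)
Body byte 6 = '3'

Answer: 3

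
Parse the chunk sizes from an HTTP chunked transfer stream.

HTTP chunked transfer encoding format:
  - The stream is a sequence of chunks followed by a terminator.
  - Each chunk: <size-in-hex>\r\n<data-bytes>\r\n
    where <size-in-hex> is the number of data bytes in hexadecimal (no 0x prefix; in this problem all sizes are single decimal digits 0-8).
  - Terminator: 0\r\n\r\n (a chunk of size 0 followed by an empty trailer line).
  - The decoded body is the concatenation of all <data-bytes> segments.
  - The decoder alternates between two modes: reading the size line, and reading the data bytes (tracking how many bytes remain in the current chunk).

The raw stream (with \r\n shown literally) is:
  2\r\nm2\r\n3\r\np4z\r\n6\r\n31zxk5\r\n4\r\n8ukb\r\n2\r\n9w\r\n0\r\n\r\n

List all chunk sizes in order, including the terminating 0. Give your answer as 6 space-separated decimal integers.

Chunk 1: stream[0..1]='2' size=0x2=2, data at stream[3..5]='m2' -> body[0..2], body so far='m2'
Chunk 2: stream[7..8]='3' size=0x3=3, data at stream[10..13]='p4z' -> body[2..5], body so far='m2p4z'
Chunk 3: stream[15..16]='6' size=0x6=6, data at stream[18..24]='31zxk5' -> body[5..11], body so far='m2p4z31zxk5'
Chunk 4: stream[26..27]='4' size=0x4=4, data at stream[29..33]='8ukb' -> body[11..15], body so far='m2p4z31zxk58ukb'
Chunk 5: stream[35..36]='2' size=0x2=2, data at stream[38..40]='9w' -> body[15..17], body so far='m2p4z31zxk58ukb9w'
Chunk 6: stream[42..43]='0' size=0 (terminator). Final body='m2p4z31zxk58ukb9w' (17 bytes)

Answer: 2 3 6 4 2 0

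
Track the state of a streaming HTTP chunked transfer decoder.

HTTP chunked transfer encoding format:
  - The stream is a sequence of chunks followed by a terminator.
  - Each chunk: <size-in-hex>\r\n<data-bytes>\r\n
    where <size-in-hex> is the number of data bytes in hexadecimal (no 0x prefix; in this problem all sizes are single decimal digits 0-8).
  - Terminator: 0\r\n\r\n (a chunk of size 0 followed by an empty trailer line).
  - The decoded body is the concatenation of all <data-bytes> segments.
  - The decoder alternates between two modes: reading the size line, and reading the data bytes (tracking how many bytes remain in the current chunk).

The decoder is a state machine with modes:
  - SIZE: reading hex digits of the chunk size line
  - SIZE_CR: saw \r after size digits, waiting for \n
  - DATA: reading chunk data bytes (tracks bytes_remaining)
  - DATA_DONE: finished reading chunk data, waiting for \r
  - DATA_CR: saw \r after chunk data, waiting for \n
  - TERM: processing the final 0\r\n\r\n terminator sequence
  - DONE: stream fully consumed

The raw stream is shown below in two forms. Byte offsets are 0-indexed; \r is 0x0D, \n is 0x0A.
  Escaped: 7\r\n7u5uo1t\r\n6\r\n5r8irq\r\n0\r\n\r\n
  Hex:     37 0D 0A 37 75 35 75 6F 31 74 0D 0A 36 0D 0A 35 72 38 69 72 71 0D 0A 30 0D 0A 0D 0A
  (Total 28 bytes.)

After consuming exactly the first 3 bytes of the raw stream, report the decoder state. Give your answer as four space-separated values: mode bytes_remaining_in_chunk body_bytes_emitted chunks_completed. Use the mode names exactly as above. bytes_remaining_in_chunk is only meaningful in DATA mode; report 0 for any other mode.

Answer: DATA 7 0 0

Derivation:
Byte 0 = '7': mode=SIZE remaining=0 emitted=0 chunks_done=0
Byte 1 = 0x0D: mode=SIZE_CR remaining=0 emitted=0 chunks_done=0
Byte 2 = 0x0A: mode=DATA remaining=7 emitted=0 chunks_done=0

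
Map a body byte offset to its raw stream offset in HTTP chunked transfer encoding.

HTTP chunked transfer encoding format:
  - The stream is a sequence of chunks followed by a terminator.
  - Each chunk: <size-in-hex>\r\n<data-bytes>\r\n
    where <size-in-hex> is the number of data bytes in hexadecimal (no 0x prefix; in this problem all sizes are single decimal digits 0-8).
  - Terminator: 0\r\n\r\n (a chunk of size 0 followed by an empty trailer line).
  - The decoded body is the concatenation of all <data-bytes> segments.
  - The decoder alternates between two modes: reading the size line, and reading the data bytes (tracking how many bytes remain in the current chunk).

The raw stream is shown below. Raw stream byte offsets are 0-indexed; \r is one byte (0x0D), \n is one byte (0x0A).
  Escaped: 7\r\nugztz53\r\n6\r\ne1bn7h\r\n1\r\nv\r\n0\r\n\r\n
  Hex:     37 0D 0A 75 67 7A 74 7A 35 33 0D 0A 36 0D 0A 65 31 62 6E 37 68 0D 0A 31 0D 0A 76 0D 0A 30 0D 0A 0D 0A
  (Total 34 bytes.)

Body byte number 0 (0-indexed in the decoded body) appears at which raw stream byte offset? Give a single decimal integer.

Answer: 3

Derivation:
Chunk 1: stream[0..1]='7' size=0x7=7, data at stream[3..10]='ugztz53' -> body[0..7], body so far='ugztz53'
Chunk 2: stream[12..13]='6' size=0x6=6, data at stream[15..21]='e1bn7h' -> body[7..13], body so far='ugztz53e1bn7h'
Chunk 3: stream[23..24]='1' size=0x1=1, data at stream[26..27]='v' -> body[13..14], body so far='ugztz53e1bn7hv'
Chunk 4: stream[29..30]='0' size=0 (terminator). Final body='ugztz53e1bn7hv' (14 bytes)
Body byte 0 at stream offset 3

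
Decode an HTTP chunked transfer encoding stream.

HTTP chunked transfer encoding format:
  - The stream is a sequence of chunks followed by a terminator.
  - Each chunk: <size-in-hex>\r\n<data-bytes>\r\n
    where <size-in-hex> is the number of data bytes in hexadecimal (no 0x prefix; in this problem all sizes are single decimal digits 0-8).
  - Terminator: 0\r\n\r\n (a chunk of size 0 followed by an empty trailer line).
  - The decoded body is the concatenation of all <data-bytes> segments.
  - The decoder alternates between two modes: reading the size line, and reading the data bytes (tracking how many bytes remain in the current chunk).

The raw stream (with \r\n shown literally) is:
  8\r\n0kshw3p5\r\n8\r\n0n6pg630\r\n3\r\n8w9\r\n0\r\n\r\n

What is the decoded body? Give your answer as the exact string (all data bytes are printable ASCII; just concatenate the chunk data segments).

Chunk 1: stream[0..1]='8' size=0x8=8, data at stream[3..11]='0kshw3p5' -> body[0..8], body so far='0kshw3p5'
Chunk 2: stream[13..14]='8' size=0x8=8, data at stream[16..24]='0n6pg630' -> body[8..16], body so far='0kshw3p50n6pg630'
Chunk 3: stream[26..27]='3' size=0x3=3, data at stream[29..32]='8w9' -> body[16..19], body so far='0kshw3p50n6pg6308w9'
Chunk 4: stream[34..35]='0' size=0 (terminator). Final body='0kshw3p50n6pg6308w9' (19 bytes)

Answer: 0kshw3p50n6pg6308w9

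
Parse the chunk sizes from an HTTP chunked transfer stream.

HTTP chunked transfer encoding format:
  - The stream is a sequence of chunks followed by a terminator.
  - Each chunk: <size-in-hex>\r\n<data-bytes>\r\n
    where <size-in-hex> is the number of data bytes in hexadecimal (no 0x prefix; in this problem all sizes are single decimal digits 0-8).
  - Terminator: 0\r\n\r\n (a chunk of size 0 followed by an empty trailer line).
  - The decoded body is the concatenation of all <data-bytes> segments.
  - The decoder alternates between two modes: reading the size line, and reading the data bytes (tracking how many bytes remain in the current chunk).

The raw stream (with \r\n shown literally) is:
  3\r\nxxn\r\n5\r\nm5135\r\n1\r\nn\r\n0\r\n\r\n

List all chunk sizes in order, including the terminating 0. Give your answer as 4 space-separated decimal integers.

Chunk 1: stream[0..1]='3' size=0x3=3, data at stream[3..6]='xxn' -> body[0..3], body so far='xxn'
Chunk 2: stream[8..9]='5' size=0x5=5, data at stream[11..16]='m5135' -> body[3..8], body so far='xxnm5135'
Chunk 3: stream[18..19]='1' size=0x1=1, data at stream[21..22]='n' -> body[8..9], body so far='xxnm5135n'
Chunk 4: stream[24..25]='0' size=0 (terminator). Final body='xxnm5135n' (9 bytes)

Answer: 3 5 1 0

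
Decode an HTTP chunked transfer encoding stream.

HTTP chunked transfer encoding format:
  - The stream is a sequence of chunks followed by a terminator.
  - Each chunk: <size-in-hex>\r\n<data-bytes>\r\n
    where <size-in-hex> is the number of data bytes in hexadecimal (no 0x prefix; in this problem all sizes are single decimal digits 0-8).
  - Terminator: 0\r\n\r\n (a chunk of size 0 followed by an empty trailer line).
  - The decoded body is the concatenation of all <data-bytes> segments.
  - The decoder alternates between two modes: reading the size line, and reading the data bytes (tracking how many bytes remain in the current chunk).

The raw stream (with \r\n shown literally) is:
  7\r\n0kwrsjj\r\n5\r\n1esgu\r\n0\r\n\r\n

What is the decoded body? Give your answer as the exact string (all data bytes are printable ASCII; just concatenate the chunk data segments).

Chunk 1: stream[0..1]='7' size=0x7=7, data at stream[3..10]='0kwrsjj' -> body[0..7], body so far='0kwrsjj'
Chunk 2: stream[12..13]='5' size=0x5=5, data at stream[15..20]='1esgu' -> body[7..12], body so far='0kwrsjj1esgu'
Chunk 3: stream[22..23]='0' size=0 (terminator). Final body='0kwrsjj1esgu' (12 bytes)

Answer: 0kwrsjj1esgu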